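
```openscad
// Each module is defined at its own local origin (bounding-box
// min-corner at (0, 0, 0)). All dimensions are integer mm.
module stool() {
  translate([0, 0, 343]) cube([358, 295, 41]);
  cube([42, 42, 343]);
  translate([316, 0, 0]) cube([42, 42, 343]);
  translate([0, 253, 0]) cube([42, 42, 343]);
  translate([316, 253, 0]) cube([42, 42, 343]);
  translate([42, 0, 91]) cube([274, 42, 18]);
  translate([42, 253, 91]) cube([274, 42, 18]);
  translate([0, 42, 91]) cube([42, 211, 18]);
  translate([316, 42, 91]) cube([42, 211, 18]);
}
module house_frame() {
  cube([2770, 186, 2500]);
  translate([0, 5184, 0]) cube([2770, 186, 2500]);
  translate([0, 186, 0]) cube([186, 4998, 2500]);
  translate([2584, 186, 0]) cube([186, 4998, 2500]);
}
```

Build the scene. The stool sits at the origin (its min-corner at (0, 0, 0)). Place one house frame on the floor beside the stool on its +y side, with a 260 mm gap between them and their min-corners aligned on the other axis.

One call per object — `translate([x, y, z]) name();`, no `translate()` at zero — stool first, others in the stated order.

stool();
translate([0, 555, 0]) house_frame();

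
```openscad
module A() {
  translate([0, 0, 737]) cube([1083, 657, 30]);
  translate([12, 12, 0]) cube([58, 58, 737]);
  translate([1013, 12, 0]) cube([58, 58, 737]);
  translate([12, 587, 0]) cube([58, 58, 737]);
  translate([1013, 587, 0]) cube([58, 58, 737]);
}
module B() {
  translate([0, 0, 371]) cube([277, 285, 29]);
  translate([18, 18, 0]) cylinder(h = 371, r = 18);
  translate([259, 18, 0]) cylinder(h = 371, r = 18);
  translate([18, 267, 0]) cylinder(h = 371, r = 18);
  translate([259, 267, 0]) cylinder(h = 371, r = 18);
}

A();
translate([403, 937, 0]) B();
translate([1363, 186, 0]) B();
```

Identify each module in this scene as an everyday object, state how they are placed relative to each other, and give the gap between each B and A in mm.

A is a table. B is a stool. Two stools sit around the table at the +y, +x sides. The gap between each stool and the table is 280 mm.

Each stool's nearest face is 280 mm from the table's bounding box.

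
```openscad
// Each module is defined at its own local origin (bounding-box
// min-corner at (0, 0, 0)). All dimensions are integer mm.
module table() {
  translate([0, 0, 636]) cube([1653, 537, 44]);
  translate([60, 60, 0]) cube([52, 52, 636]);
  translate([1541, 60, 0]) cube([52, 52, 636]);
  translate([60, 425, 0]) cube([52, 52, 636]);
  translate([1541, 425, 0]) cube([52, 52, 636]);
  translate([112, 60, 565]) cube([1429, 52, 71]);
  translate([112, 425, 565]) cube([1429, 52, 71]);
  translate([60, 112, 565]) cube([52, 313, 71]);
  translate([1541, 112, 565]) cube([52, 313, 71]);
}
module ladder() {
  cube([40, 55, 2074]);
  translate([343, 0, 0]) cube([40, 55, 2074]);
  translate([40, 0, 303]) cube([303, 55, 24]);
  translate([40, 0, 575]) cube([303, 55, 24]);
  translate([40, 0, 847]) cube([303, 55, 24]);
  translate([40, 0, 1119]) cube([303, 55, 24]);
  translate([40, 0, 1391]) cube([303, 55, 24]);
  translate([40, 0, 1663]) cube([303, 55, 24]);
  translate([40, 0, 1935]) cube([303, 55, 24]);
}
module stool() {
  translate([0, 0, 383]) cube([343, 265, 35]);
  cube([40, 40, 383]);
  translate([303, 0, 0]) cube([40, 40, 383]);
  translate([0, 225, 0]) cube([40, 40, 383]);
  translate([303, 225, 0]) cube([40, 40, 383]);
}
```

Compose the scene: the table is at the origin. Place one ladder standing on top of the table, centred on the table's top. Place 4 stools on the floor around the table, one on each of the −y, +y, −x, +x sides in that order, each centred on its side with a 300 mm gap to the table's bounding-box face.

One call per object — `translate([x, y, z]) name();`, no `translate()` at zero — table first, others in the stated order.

table();
translate([635, 241, 680]) ladder();
translate([655, -565, 0]) stool();
translate([655, 837, 0]) stool();
translate([-643, 136, 0]) stool();
translate([1953, 136, 0]) stool();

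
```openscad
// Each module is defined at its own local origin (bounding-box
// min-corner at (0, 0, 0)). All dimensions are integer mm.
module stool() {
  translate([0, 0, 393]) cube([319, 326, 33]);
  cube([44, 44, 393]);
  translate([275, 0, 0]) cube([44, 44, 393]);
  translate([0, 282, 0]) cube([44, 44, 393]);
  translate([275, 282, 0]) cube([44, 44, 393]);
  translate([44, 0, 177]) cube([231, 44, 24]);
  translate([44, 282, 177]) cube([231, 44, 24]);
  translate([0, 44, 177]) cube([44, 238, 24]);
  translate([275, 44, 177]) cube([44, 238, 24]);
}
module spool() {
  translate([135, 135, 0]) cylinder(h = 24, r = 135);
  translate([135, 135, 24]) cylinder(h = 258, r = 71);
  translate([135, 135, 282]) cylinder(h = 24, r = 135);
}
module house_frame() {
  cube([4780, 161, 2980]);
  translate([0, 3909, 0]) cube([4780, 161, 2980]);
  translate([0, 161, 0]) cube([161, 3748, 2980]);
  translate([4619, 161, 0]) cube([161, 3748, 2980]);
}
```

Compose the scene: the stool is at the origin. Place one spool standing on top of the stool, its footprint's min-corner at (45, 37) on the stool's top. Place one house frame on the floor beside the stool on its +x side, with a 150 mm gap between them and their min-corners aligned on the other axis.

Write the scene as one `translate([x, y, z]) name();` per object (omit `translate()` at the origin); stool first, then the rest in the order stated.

stool();
translate([45, 37, 426]) spool();
translate([469, 0, 0]) house_frame();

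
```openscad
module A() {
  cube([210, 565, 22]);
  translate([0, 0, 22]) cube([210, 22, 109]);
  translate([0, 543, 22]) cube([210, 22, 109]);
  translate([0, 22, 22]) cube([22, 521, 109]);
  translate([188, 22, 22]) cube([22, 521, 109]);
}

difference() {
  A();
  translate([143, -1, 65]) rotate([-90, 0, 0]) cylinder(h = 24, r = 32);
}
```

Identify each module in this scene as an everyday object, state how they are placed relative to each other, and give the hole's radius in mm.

A is an open box. The open box has a circular hole through its front wall. The hole's radius is 32 mm.

The subtracted cylinder has r = 32 mm.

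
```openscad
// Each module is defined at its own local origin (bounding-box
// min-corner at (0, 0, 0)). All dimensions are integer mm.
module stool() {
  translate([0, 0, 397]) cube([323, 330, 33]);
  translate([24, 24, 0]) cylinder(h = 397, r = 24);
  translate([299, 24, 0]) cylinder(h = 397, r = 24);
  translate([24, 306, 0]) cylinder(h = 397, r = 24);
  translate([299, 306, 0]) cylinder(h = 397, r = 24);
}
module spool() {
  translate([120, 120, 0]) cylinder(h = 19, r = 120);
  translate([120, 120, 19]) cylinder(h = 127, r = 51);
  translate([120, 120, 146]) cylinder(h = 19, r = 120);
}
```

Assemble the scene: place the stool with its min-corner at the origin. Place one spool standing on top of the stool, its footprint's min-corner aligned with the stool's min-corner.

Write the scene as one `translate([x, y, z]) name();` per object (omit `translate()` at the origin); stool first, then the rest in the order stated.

stool();
translate([0, 0, 430]) spool();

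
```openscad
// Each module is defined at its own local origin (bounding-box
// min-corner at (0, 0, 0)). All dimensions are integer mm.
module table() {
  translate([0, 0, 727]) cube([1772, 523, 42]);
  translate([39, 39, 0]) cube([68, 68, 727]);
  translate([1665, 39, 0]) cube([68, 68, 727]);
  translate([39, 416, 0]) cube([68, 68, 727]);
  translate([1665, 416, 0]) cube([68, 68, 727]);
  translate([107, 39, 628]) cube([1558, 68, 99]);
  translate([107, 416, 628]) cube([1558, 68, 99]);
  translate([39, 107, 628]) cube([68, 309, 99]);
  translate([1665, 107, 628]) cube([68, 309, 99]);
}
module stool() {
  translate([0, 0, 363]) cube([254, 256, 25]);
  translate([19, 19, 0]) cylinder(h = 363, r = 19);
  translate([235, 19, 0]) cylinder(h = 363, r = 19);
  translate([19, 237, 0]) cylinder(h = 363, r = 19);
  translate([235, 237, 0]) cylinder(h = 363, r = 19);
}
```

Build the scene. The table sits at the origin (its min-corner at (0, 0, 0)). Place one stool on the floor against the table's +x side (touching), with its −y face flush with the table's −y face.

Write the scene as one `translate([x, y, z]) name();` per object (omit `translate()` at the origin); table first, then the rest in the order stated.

table();
translate([1772, 0, 0]) stool();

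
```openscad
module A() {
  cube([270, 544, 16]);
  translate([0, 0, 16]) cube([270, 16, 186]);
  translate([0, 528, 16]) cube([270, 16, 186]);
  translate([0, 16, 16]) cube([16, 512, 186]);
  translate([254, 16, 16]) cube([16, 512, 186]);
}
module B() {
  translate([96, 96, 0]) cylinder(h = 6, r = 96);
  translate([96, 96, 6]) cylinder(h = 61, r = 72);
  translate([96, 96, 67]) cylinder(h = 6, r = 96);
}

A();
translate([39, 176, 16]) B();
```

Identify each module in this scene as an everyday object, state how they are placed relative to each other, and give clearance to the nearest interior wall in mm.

Clearances: x = 23, y = 160; minimum 23 mm.

A is an open box. B is a spool. The spool sits inside the open box, centred. The clearance to the nearest interior wall is 23 mm.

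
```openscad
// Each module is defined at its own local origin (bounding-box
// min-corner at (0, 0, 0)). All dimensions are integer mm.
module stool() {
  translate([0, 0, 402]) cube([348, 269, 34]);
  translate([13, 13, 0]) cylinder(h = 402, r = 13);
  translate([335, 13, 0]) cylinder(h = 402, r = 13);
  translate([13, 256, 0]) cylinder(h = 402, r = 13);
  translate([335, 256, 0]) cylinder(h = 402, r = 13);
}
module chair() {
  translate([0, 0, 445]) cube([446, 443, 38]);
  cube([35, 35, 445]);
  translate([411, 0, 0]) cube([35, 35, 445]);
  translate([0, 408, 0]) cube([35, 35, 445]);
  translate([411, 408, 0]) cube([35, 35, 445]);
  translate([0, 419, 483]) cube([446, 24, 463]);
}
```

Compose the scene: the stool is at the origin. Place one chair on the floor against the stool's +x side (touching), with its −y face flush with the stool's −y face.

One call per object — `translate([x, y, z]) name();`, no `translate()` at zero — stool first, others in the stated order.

stool();
translate([348, 0, 0]) chair();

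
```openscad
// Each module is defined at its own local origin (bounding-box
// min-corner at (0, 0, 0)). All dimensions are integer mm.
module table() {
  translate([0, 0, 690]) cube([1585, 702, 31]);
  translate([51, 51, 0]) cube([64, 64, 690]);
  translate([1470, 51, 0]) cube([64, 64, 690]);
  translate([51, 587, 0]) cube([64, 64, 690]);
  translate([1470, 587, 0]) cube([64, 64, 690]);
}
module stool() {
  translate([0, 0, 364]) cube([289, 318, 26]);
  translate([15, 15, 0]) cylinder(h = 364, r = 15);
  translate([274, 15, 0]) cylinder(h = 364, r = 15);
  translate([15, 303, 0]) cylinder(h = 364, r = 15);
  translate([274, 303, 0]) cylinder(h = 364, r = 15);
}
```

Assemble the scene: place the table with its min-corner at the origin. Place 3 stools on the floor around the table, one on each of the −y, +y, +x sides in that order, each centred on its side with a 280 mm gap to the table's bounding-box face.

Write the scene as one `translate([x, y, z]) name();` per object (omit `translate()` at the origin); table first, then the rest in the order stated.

table();
translate([648, -598, 0]) stool();
translate([648, 982, 0]) stool();
translate([1865, 192, 0]) stool();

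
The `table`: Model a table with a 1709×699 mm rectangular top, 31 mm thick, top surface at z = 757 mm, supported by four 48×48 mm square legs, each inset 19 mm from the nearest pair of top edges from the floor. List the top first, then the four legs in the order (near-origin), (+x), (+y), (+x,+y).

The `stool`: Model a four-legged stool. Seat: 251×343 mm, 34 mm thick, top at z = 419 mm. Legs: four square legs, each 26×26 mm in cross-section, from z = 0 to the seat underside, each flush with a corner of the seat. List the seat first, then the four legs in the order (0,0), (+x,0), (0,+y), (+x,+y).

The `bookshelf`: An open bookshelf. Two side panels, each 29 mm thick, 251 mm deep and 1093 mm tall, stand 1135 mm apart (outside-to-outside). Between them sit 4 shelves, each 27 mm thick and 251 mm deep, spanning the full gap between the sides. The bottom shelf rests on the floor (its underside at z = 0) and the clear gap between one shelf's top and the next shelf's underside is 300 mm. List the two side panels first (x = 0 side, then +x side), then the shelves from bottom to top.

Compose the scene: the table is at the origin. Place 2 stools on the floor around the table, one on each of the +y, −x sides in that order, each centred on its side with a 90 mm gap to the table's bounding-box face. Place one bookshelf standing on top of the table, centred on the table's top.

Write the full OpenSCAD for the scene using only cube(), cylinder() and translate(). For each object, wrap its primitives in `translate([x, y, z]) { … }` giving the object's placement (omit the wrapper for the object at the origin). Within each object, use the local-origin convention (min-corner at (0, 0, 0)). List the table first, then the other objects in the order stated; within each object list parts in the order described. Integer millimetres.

translate([0, 0, 726]) cube([1709, 699, 31]);
translate([19, 19, 0]) cube([48, 48, 726]);
translate([1642, 19, 0]) cube([48, 48, 726]);
translate([19, 632, 0]) cube([48, 48, 726]);
translate([1642, 632, 0]) cube([48, 48, 726]);
translate([729, 789, 0]) {
  translate([0, 0, 385]) cube([251, 343, 34]);
  cube([26, 26, 385]);
  translate([225, 0, 0]) cube([26, 26, 385]);
  translate([0, 317, 0]) cube([26, 26, 385]);
  translate([225, 317, 0]) cube([26, 26, 385]);
}
translate([-341, 178, 0]) {
  translate([0, 0, 385]) cube([251, 343, 34]);
  cube([26, 26, 385]);
  translate([225, 0, 0]) cube([26, 26, 385]);
  translate([0, 317, 0]) cube([26, 26, 385]);
  translate([225, 317, 0]) cube([26, 26, 385]);
}
translate([287, 224, 757]) {
  cube([29, 251, 1093]);
  translate([1106, 0, 0]) cube([29, 251, 1093]);
  translate([29, 0, 0]) cube([1077, 251, 27]);
  translate([29, 0, 327]) cube([1077, 251, 27]);
  translate([29, 0, 654]) cube([1077, 251, 27]);
  translate([29, 0, 981]) cube([1077, 251, 27]);
}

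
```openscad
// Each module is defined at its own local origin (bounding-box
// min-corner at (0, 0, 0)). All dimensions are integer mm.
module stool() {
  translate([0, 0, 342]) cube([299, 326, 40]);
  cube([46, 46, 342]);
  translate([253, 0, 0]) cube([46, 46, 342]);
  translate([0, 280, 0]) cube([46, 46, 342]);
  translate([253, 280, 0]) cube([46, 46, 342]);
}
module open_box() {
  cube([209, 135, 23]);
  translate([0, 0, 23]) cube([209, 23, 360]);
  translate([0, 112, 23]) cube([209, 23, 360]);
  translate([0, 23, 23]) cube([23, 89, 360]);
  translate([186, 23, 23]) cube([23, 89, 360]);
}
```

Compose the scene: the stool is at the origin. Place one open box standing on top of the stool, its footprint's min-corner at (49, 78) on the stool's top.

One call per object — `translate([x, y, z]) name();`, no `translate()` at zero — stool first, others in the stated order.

stool();
translate([49, 78, 382]) open_box();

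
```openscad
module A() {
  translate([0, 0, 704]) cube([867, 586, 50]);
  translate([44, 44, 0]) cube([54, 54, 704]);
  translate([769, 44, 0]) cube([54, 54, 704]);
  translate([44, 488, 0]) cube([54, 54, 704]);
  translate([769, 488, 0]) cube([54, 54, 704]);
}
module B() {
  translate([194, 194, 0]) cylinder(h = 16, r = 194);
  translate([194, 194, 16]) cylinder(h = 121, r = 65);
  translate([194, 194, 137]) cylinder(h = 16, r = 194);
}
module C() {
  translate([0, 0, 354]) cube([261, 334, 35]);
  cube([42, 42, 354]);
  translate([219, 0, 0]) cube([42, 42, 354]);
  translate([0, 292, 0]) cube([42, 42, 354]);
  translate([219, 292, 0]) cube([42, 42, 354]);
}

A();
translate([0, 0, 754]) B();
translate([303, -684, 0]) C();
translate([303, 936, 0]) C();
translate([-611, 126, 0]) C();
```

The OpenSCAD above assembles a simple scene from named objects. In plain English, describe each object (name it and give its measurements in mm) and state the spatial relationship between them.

A is a rectangular dining table. The top is 867×586×50 mm with its upper surface at z = 754 mm. It stands on four 54×54 mm square legs, each inset 44 mm from the nearest pair of top edges, running from the floor to the underside of the top.

B is a spool: two coaxial disc flanges of radius 194 mm and thickness 16 mm, joined by a core cylinder of radius 65 mm and height 121 mm. The lower flange rests on z = 0 and the three cylinders share a vertical axis.

C is a four-legged stool. The seat is 261×334 mm, 35 mm thick, top at z = 389 mm. It stands on four square legs, each 42×42 mm in cross-section, from z = 0 to the seat underside, each flush with a corner of the seat.

The spool is on top of the table. Three stools sit around the table at the −y, +y, −x sides.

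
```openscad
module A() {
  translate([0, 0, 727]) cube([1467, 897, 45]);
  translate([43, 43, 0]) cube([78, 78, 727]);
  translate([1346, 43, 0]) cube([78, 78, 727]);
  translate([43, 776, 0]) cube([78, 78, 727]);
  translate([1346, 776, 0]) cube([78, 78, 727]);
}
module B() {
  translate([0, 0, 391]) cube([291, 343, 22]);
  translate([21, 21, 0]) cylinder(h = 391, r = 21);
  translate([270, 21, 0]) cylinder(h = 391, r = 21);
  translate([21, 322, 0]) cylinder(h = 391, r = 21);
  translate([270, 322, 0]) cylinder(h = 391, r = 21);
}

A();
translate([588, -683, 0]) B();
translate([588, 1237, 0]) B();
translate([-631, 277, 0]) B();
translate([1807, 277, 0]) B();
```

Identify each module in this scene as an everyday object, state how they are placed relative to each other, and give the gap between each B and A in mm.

Each stool's nearest face is 340 mm from the table's bounding box.

A is a table. B is a stool. Four stools sit around the table at the −y, +y, −x, +x sides. The gap between each stool and the table is 340 mm.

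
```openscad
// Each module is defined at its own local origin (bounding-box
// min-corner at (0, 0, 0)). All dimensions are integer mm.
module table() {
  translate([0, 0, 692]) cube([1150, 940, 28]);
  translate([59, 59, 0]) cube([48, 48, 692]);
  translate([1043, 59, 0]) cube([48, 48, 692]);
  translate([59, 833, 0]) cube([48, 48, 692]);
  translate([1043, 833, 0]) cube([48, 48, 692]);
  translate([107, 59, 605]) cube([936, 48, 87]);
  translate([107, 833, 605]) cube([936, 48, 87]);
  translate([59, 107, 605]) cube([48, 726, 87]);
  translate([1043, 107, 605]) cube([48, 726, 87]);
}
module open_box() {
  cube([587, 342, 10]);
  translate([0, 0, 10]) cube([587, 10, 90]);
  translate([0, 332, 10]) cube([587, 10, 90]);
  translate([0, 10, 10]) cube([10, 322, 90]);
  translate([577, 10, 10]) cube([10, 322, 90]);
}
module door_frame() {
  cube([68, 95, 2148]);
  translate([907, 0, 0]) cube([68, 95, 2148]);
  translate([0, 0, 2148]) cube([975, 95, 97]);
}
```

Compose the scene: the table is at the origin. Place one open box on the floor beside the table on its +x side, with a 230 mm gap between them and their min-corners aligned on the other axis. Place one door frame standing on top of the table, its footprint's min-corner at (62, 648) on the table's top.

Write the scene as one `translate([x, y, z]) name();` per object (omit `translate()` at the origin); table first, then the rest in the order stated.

table();
translate([1380, 0, 0]) open_box();
translate([62, 648, 720]) door_frame();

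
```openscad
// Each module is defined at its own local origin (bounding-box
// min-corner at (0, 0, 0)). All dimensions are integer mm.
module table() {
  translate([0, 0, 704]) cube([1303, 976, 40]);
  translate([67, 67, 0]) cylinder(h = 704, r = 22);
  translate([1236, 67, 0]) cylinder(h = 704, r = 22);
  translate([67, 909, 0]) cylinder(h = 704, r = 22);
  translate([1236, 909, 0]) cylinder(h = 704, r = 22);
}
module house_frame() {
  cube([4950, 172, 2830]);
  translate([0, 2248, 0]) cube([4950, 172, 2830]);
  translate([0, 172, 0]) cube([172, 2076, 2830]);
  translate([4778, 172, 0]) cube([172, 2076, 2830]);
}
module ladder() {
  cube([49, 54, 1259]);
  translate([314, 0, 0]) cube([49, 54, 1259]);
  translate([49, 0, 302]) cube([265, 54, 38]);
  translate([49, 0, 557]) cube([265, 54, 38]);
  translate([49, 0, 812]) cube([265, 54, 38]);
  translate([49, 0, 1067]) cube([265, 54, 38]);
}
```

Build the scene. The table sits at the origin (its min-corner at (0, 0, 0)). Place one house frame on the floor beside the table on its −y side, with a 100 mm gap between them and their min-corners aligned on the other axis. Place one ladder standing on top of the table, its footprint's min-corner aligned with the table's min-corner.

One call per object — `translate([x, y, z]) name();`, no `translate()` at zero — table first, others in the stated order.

table();
translate([0, -2520, 0]) house_frame();
translate([0, 0, 744]) ladder();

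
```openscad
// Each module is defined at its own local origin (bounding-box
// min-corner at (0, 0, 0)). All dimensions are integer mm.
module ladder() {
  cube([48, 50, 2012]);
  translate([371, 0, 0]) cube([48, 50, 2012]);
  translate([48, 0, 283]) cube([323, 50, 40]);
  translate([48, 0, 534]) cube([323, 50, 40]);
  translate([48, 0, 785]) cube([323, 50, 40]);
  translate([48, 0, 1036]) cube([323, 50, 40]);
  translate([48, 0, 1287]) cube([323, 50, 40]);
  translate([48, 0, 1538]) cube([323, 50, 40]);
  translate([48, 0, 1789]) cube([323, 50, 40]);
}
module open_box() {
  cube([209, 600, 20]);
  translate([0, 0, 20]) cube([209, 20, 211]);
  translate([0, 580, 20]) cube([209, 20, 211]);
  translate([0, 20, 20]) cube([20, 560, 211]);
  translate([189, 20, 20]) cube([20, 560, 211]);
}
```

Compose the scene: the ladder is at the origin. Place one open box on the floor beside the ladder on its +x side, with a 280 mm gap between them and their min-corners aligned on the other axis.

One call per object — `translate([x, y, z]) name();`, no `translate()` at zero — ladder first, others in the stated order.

ladder();
translate([699, 0, 0]) open_box();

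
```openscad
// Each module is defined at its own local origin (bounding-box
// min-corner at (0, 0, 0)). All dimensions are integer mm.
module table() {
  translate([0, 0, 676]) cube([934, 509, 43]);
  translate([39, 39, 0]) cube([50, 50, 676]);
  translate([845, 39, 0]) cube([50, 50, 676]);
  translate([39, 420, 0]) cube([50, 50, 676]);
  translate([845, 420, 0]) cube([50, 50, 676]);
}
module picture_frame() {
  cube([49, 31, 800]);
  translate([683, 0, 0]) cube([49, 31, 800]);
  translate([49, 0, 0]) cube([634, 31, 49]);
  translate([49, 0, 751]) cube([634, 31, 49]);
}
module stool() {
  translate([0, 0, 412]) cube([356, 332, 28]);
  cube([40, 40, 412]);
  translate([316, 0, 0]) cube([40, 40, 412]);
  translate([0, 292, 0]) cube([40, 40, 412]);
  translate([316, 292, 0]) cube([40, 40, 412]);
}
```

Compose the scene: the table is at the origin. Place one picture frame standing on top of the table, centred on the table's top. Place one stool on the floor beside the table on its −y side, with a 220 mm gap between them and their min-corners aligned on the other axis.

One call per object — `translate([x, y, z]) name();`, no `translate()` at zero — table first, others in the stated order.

table();
translate([101, 239, 719]) picture_frame();
translate([0, -552, 0]) stool();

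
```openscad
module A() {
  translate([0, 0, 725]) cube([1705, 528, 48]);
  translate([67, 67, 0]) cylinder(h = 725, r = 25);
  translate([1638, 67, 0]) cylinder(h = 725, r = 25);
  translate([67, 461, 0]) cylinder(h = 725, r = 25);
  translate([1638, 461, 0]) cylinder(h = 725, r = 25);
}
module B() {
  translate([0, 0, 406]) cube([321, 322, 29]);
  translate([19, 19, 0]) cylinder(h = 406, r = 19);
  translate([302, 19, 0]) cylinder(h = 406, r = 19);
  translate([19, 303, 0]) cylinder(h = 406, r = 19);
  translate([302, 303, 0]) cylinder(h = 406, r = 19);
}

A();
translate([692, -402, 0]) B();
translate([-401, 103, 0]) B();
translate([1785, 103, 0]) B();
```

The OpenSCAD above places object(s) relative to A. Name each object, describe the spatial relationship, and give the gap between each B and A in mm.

A is a table. B is a stool. Three stools sit around the table at the −y, −x, +x sides. The gap between each stool and the table is 80 mm.

Each stool's nearest face is 80 mm from the table's bounding box.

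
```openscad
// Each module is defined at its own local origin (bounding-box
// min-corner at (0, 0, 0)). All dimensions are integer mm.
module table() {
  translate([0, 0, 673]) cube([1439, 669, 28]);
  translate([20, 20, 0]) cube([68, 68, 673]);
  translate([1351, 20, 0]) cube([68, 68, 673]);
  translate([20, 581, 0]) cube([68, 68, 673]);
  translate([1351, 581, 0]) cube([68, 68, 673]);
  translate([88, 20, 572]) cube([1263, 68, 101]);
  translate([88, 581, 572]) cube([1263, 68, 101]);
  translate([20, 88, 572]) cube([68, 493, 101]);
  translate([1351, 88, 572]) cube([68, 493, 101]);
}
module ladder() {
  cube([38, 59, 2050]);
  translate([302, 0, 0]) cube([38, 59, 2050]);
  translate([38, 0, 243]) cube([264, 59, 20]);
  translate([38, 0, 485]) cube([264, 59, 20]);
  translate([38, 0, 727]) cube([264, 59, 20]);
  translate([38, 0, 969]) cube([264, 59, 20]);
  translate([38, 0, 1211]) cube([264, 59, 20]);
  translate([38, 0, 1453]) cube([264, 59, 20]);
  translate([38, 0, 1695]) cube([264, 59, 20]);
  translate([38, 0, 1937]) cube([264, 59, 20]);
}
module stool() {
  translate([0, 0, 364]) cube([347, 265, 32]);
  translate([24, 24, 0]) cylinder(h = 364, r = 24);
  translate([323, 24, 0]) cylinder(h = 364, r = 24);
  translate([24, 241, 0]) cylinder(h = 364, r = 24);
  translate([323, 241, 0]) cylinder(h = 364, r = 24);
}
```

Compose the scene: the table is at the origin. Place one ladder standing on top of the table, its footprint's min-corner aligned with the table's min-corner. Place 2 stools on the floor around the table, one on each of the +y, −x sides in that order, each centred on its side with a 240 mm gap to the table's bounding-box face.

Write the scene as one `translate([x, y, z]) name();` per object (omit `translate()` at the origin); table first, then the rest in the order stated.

table();
translate([0, 0, 701]) ladder();
translate([546, 909, 0]) stool();
translate([-587, 202, 0]) stool();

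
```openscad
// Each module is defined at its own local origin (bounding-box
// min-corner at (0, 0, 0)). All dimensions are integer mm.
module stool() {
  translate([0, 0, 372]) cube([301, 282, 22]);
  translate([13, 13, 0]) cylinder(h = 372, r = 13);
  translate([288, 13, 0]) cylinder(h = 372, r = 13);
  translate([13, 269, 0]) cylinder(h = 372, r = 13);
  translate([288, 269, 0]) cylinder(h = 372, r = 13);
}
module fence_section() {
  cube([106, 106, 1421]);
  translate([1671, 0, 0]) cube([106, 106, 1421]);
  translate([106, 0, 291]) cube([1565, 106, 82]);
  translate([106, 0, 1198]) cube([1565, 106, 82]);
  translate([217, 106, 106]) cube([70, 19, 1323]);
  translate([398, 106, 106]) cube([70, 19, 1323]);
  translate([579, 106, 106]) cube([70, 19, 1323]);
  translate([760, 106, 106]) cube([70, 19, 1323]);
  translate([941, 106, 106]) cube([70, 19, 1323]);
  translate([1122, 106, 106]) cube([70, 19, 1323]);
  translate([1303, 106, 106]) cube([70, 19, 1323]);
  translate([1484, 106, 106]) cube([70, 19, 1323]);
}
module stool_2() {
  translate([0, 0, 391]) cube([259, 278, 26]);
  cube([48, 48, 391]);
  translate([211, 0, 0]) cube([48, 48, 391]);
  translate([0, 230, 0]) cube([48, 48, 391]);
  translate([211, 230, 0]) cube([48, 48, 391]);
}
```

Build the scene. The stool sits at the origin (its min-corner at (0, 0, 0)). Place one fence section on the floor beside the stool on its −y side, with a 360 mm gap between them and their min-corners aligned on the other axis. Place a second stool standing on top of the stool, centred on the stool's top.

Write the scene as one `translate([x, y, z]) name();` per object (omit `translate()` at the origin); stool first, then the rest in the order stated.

stool();
translate([0, -485, 0]) fence_section();
translate([21, 2, 394]) stool_2();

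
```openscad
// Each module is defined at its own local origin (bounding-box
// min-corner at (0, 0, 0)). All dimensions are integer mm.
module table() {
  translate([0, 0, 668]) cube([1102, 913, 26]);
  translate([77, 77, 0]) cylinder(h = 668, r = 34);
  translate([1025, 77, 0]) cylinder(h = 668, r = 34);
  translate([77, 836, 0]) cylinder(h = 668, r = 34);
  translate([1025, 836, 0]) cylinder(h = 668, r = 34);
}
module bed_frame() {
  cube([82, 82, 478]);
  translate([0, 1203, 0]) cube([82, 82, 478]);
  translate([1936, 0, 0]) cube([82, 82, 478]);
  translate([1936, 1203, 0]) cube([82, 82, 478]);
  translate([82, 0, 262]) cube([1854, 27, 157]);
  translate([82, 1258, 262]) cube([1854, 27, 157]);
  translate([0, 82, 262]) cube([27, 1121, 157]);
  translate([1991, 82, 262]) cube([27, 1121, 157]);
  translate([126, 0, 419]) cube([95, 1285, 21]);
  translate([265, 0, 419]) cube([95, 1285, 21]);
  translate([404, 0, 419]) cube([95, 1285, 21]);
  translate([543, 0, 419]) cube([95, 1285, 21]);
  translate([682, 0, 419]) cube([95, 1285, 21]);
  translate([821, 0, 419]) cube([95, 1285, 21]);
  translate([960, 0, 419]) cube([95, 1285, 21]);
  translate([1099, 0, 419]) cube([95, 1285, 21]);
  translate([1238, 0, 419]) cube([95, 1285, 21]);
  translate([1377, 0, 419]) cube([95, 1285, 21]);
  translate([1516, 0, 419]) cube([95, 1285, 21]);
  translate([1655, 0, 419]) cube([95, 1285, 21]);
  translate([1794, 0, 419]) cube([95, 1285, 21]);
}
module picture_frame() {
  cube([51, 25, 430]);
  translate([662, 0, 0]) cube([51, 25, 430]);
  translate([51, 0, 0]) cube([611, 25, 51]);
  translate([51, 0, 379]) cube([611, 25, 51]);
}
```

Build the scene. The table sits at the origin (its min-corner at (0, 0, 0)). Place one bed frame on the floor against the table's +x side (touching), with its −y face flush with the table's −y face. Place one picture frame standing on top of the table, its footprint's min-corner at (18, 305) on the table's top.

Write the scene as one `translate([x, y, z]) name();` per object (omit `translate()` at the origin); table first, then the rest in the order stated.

table();
translate([1102, 0, 0]) bed_frame();
translate([18, 305, 694]) picture_frame();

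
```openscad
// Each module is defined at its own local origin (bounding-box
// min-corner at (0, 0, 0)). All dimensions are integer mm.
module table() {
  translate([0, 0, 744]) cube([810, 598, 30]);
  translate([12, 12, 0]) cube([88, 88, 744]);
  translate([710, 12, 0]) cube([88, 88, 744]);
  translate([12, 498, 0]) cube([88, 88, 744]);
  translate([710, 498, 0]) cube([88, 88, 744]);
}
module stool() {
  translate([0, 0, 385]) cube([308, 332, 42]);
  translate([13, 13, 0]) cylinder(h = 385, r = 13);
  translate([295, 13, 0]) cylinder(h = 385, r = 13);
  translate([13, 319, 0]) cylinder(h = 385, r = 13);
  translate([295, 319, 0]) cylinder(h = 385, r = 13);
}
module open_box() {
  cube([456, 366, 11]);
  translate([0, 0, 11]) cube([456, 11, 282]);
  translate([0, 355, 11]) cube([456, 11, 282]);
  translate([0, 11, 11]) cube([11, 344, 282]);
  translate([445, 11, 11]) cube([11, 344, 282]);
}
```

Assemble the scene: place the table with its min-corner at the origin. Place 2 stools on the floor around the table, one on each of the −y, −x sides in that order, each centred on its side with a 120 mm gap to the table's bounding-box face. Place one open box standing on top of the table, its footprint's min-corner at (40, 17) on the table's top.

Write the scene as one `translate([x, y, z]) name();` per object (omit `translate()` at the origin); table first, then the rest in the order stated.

table();
translate([251, -452, 0]) stool();
translate([-428, 133, 0]) stool();
translate([40, 17, 774]) open_box();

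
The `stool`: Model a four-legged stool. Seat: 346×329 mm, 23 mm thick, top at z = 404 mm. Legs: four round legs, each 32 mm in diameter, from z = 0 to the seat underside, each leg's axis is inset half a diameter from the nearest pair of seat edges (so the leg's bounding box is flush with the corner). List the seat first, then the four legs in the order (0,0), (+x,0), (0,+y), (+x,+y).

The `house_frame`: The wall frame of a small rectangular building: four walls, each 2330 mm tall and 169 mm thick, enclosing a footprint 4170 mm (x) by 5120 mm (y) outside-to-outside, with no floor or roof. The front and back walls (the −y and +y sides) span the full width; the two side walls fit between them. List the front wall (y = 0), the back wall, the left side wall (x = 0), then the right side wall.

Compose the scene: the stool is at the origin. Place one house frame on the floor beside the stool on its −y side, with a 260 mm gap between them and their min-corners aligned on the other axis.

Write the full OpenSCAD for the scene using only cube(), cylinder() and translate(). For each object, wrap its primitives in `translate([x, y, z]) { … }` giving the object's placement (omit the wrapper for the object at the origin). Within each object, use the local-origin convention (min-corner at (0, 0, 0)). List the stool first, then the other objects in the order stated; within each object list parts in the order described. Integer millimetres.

translate([0, 0, 381]) cube([346, 329, 23]);
translate([16, 16, 0]) cylinder(h = 381, r = 16);
translate([330, 16, 0]) cylinder(h = 381, r = 16);
translate([16, 313, 0]) cylinder(h = 381, r = 16);
translate([330, 313, 0]) cylinder(h = 381, r = 16);
translate([0, -5380, 0]) {
  cube([4170, 169, 2330]);
  translate([0, 4951, 0]) cube([4170, 169, 2330]);
  translate([0, 169, 0]) cube([169, 4782, 2330]);
  translate([4001, 169, 0]) cube([169, 4782, 2330]);
}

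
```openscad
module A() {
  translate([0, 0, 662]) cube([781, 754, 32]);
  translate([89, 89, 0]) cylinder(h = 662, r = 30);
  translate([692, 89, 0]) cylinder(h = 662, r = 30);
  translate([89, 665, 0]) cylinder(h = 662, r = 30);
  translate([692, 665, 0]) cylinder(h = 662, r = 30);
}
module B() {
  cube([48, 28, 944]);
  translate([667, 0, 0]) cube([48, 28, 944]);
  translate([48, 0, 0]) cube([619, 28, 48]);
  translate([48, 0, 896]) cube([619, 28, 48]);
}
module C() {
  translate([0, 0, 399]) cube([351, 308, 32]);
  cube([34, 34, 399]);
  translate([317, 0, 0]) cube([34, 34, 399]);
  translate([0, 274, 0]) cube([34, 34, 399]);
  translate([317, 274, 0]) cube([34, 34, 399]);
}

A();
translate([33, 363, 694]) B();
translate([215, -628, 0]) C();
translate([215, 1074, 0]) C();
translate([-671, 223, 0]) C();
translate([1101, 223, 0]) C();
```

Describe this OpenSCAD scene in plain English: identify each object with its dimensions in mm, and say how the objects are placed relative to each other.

A is a table: top 781 mm (x) × 754 mm (y), 32 mm thick, upper face at z = 694 mm, on four round legs of 60 mm diameter, each leg's bounding box inset 59 mm from the nearest pair of top edges, running from z = 0 to the bottom of the top.

B is a picture frame with a 619×848 mm rectangular opening (x by z) and a uniform 48 mm border on every side. Frame depth is 28 mm along y. It is built from two vertical stiles running the full outside height and two horizontal rails spanning the gap between the stiles.

C is a four-legged stool. The seat is 351×308 mm, 32 mm thick, top at z = 431 mm. It stands on four square legs, each 34×34 mm in cross-section, from z = 0 to the seat underside, each flush with a corner of the seat.

The picture frame is on top of the table, centred. Four stools sit around the table at the −y, +y, −x, +x sides.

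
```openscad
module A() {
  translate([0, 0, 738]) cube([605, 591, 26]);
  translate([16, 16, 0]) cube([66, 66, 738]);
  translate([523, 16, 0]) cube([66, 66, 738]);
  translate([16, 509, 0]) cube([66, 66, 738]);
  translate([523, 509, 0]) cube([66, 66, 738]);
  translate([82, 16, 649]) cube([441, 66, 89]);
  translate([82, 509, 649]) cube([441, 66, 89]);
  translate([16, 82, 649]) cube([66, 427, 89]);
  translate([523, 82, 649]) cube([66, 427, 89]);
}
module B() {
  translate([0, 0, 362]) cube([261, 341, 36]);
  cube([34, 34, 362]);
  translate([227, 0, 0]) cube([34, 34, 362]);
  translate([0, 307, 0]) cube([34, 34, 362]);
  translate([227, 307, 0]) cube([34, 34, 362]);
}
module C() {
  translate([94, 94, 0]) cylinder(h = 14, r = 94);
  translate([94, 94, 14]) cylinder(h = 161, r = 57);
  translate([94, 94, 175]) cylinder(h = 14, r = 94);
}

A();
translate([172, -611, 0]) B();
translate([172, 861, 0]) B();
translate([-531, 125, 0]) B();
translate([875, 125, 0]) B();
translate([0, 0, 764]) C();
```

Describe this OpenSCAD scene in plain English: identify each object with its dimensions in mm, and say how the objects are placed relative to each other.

A is a table with a 605×591 mm rectangular top, 26 mm thick, top surface at z = 764 mm, supported by four 66×66 mm square legs, each inset 16 mm from the nearest pair of top edges, running from the floor. Four apron rails, 66 mm thick and 89 mm tall, run between adjacent legs with their top edges flush with the underside of the top and their outer faces flush with the legs' outer faces.

B is a simple wooden stool: a rectangular seat 261 mm (x) by 341 mm (y), 36 mm thick, top face at z = 398 mm, on four square legs, each 34×34 mm in cross-section. The legs rest on z = 0, each flush with a corner of the seat.

C is a spool: two coaxial disc flanges of radius 94 mm and thickness 14 mm, joined by a core cylinder of radius 57 mm and height 161 mm. The lower flange rests on z = 0 and the three cylinders share a vertical axis.

Four stools sit around the table at the −y, +y, −x, +x sides. The spool is on top of the table.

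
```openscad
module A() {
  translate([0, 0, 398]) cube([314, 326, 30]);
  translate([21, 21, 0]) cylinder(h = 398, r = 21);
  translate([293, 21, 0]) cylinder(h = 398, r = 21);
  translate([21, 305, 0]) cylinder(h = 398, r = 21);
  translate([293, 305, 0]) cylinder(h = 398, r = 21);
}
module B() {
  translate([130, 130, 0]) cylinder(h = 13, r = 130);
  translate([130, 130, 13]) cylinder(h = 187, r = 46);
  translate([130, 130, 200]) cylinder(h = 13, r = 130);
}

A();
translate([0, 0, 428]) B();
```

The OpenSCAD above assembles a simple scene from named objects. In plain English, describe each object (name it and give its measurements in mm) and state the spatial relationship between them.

A is a simple wooden stool: a rectangular seat 314 mm (x) by 326 mm (y), 30 mm thick, top face at z = 428 mm, on four round legs, each 42 mm in diameter. The legs rest on z = 0, each leg's axis is inset half a diameter from the nearest pair of seat edges (so the leg's bounding box is flush with the corner).

B is a spool: two coaxial disc flanges of radius 130 mm and thickness 13 mm, joined by a core cylinder of radius 46 mm and height 187 mm. The lower flange rests on z = 0 and the three cylinders share a vertical axis.

The spool is on top of the stool.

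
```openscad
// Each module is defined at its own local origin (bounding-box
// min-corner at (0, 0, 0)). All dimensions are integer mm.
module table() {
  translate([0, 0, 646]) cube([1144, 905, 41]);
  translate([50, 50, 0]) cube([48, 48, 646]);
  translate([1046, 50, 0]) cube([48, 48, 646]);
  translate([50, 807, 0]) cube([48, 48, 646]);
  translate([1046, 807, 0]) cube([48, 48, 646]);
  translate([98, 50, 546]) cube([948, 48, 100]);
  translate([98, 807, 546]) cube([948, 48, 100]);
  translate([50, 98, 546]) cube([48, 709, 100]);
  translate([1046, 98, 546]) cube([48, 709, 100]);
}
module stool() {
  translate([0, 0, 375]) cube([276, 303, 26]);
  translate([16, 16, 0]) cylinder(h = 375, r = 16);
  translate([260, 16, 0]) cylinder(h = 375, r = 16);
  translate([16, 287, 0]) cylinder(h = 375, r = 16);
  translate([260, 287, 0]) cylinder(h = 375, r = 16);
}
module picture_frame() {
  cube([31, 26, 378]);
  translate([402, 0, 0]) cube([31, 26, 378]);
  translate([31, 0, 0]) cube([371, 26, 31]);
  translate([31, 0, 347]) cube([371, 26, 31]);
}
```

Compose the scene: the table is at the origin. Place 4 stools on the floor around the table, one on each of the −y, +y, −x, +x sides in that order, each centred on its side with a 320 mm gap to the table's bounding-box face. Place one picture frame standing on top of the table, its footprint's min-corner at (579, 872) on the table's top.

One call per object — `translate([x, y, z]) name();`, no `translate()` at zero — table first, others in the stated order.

table();
translate([434, -623, 0]) stool();
translate([434, 1225, 0]) stool();
translate([-596, 301, 0]) stool();
translate([1464, 301, 0]) stool();
translate([579, 872, 687]) picture_frame();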